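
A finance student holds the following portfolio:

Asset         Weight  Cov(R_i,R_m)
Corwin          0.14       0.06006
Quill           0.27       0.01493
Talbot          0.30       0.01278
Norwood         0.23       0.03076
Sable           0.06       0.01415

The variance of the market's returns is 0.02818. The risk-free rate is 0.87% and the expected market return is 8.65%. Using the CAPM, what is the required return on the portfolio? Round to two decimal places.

7.55%

β_Corwin = 0.06006 / 0.02818 = 2.1313
β_Quill = 0.01493 / 0.02818 = 0.5298
β_Talbot = 0.01278 / 0.02818 = 0.4535
β_Norwood = 0.03076 / 0.02818 = 1.0916
β_Sable = 0.01415 / 0.02818 = 0.5021
β_P = Σ w_i β_i = 0.14×2.1313 + 0.27×0.5298 + 0.30×0.4535 + 0.23×1.0916 + 0.06×0.5021 = 0.8587
MRP = 8.65% − 0.87% = 7.78%
E(R_P) = R_f + β_P × MRP = 0.87% + 0.8587 × 7.78% = 7.55%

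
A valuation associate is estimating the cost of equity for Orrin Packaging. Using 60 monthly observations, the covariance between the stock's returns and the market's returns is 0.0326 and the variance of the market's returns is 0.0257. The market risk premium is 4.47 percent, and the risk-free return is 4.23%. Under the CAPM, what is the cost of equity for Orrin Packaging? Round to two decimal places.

9.90%

β = Cov(R_i, R_m) / Var(R_m) = 0.0326 / 0.0257 = 1.2685
E(R) = R_f + β × MRP = 4.23% + 1.2685 × 4.47% = 9.90%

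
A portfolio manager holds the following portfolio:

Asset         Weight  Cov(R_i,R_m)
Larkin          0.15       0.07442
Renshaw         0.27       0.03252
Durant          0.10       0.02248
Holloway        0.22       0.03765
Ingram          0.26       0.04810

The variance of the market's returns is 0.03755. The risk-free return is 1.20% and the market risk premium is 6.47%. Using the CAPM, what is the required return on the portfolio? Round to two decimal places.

8.61%

β_Larkin = 0.07442 / 0.03755 = 1.9819
β_Renshaw = 0.03252 / 0.03755 = 0.8660
β_Durant = 0.02248 / 0.03755 = 0.5987
β_Holloway = 0.03765 / 0.03755 = 1.0027
β_Ingram = 0.04810 / 0.03755 = 1.2810
β_P = Σ w_i β_i = 0.15×1.9819 + 0.27×0.8660 + 0.10×0.5987 + 0.22×1.0027 + 0.26×1.2810 = 1.1446
E(R_P) = R_f + β_P × MRP = 1.20% + 1.1446 × 6.47% = 8.61%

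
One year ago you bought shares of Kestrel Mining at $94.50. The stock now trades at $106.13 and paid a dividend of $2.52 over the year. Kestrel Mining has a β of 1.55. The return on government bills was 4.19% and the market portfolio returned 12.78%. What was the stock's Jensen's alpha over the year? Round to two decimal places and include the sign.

-2.53%

Realised HPR = (P1 + D1 − P0) / P0 = (106.13 + 2.52 − 94.50) / 94.50 = 14.15 / 94.50 = 14.9735%
MRP = 12.78% − 4.19% = 8.59%
CAPM required = R_f + β·MRP = 4.19% + 1.55 × 8.59% = 17.5045%
α = realised − required = 14.9735% − 17.5045% = -2.53%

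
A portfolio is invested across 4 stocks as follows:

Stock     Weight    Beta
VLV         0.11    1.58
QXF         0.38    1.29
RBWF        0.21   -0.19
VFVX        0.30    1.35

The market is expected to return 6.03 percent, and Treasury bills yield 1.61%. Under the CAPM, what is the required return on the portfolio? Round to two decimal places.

6.16%

β_P = Σ w_i β_i = 0.11×1.58 + 0.38×1.29 + 0.21×-0.19 + 0.30×1.35 = 1.0291
MRP = 6.03% − 1.61% = 4.42%
E(R_P) = R_f + β_P × MRP = 1.61% + 1.0291 × 4.42% = 6.16%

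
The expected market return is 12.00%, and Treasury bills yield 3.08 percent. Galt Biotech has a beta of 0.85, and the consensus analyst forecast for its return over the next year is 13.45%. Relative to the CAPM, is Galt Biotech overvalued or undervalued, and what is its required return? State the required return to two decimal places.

Undervalued; required return 10.66%

MRP = 12.00% − 3.08% = 8.92%
Required return = R_f + β·MRP = 3.08% + 0.85 × 8.92% = 10.66%
Forecast 13.45% > required 10.66% → the stock plots above the SML → undervalued.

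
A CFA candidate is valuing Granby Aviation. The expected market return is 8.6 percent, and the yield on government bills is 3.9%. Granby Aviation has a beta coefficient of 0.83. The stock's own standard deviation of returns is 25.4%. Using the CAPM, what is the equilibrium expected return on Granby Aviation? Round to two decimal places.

Market risk premium = E(R_m) − R_f = 8.6% − 3.9% = 4.70%
E(R) = R_f + β × MRP = 3.9% + 0.83 × 4.7% = 7.80%

7.80%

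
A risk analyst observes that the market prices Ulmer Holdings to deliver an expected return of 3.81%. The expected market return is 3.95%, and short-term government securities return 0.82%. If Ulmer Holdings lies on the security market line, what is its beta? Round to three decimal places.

MRP = 3.95% − 0.82% = 3.13%
β = (E(R) − R_f) / MRP = (3.81% − 0.82%) / 3.13% = 2.99% / 3.13% = 0.955

0.955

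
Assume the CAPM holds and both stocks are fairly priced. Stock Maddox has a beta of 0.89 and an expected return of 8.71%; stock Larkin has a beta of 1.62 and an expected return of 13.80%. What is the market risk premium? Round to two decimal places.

Both satisfy E(R) = R_f + β·MRP, so the slope of the SML is
MRP = (13.80% − 8.71%) / (1.62 − 0.89) = 5.09% / 0.73 = 6.9726%

6.97%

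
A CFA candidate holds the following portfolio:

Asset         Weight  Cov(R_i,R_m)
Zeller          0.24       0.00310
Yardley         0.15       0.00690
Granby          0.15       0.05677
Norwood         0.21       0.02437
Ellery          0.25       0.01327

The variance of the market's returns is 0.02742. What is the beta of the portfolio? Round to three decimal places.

0.683

β_Zeller = 0.00310 / 0.02742 = 0.1131
β_Yardley = 0.00690 / 0.02742 = 0.2516
β_Granby = 0.05677 / 0.02742 = 2.0704
β_Norwood = 0.02437 / 0.02742 = 0.8888
β_Ellery = 0.01327 / 0.02742 = 0.4840
β_P = Σ w_i β_i = 0.24×0.1131 + 0.15×0.2516 + 0.15×2.0704 + 0.21×0.8888 + 0.25×0.4840 = 0.6831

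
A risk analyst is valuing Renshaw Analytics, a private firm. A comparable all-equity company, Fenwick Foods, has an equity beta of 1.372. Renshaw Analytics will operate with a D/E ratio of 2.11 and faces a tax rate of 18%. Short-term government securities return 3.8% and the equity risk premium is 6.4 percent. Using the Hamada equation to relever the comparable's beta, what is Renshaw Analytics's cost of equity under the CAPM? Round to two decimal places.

β_L = β_U × [1 + (1 − t)(D/E)] = 1.372 × [1 + (1 − 0.18) × 2.11]
    = 1.372 × [1 + 0.82 × 2.11] = 1.372 × 2.7302 = 3.7458
E(R) = R_f + β_L × MRP = 3.8% + 3.7458 × 6.4% = 27.77%

27.77%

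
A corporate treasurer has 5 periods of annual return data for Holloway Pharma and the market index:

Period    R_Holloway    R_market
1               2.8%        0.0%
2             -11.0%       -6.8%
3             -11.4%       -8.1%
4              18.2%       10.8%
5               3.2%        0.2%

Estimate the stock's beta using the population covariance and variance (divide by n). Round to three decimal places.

1.622

Mean R_i = (2.8 − 11.0 − 11.4 + 18.2 + 3.2) / 5 = 0.3600%
Mean R_m = (0.0 − 6.8 − 8.1 + 10.8 + 0.2) / 5 = -0.7800%
Σ(R_i − R̄_i)(R_m − R̄_m) = 365.7440  ⇒  Cov = 365.7440 / 5 = 73.1488
Σ(R_m − R̄_m)² = 225.4880  ⇒  Var(R_m) = 225.4880 / 5 = 45.0976
β = Cov / Var(R_m) = 73.1488 / 45.0976 = 1.6220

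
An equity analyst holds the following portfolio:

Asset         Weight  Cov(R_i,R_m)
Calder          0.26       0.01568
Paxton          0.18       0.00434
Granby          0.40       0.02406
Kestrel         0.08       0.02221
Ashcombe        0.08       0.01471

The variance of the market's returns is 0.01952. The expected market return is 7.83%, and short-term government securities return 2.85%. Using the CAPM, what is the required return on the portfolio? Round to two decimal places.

7.30%

β_Calder = 0.01568 / 0.01952 = 0.8033
β_Paxton = 0.00434 / 0.01952 = 0.2223
β_Granby = 0.02406 / 0.01952 = 1.2326
β_Kestrel = 0.02221 / 0.01952 = 1.1378
β_Ashcombe = 0.01471 / 0.01952 = 0.7536
β_P = Σ w_i β_i = 0.26×0.8033 + 0.18×0.2223 + 0.40×1.2326 + 0.08×1.1378 + 0.08×0.7536 = 0.8932
MRP = 7.83% − 2.85% = 4.98%
E(R_P) = R_f + β_P × MRP = 2.85% + 0.8932 × 4.98% = 7.30%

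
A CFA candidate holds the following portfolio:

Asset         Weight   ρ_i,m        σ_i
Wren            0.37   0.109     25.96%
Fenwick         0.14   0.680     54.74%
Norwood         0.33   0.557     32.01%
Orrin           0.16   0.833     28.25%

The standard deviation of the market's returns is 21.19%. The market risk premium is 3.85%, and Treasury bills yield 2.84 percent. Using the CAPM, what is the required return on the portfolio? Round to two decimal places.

β_Wren = 0.109 × 25.96% / 21.19% = 0.1335
β_Fenwick = 0.680 × 54.74% / 21.19% = 1.7566
β_Norwood = 0.557 × 32.01% / 21.19% = 0.8414
β_Orrin = 0.833 × 28.25% / 21.19% = 1.1105
β_P = Σ w_i β_i = 0.37×0.1335 + 0.14×1.7566 + 0.33×0.8414 + 0.16×1.1105 = 0.7507
E(R_P) = R_f + β_P × MRP = 2.84% + 0.7507 × 3.85% = 5.73%

5.73%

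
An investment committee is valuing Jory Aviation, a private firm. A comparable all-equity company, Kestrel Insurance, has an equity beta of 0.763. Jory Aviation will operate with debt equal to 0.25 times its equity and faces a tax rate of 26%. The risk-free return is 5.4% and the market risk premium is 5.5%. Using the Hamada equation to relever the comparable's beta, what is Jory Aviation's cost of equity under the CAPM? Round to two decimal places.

β_L = β_U × [1 + (1 − t)(D/E)] = 0.763 × [1 + (1 − 0.26) × 0.25]
    = 0.763 × [1 + 0.74 × 0.25] = 0.763 × 1.1850 = 0.9042
E(R) = R_f + β_L × MRP = 5.4% + 0.9042 × 5.5% = 10.37%

10.37%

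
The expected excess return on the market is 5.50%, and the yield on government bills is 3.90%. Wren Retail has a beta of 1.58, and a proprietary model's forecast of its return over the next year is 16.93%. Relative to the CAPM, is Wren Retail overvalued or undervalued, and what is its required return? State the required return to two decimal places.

Required return = R_f + β·MRP = 3.90% + 1.58 × 5.50% = 12.59%
Forecast 16.93% > required 12.59% → the stock plots above the SML → undervalued.

Undervalued; required return 12.59%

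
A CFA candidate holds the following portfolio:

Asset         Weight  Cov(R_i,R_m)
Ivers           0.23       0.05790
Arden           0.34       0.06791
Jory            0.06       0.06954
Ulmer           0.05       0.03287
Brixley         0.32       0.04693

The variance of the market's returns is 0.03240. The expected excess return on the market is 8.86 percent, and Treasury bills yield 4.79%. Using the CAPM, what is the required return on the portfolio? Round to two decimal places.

β_Ivers = 0.05790 / 0.03240 = 1.7870
β_Arden = 0.06791 / 0.03240 = 2.0960
β_Jory = 0.06954 / 0.03240 = 2.1463
β_Ulmer = 0.03287 / 0.03240 = 1.0145
β_Brixley = 0.04693 / 0.03240 = 1.4485
β_P = Σ w_i β_i = 0.23×1.7870 + 0.34×2.0960 + 0.06×2.1463 + 0.05×1.0145 + 0.32×1.4485 = 1.7667
E(R_P) = R_f + β_P × MRP = 4.79% + 1.7667 × 8.86% = 20.44%

20.44%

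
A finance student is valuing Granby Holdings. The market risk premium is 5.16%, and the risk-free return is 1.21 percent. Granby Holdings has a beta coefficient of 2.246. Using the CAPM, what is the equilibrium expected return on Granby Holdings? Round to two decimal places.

E(R) = R_f + β × MRP = 1.21% + 2.246 × 5.16% = 12.80%

12.80%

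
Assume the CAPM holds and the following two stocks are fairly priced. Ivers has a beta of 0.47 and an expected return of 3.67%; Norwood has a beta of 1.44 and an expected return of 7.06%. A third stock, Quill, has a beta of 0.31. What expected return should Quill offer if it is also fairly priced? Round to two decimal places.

MRP (SML slope) = (7.06% − 3.67%) / (1.44 − 0.47) = 3.39% / 0.97 = 3.4948%
R_f (intercept) = 3.67% − 0.47 × 3.4948% = 2.0274%
E(R_Quill) = R_f + β × MRP = 2.0274% + 0.31 × 3.4948% = 3.11%

3.11%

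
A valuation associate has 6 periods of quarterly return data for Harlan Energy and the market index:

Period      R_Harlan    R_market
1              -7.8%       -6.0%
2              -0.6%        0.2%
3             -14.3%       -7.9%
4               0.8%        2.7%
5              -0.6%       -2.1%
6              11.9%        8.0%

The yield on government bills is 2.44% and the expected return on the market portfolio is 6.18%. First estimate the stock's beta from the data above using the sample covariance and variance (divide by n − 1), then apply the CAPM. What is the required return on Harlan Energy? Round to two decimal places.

7.93%

Mean R_i = (-7.8 − 0.6 − 14.3 + 0.8 − 0.6 + 11.9) / 6 = -1.7667%
Mean R_m = (-6.0 + 0.2 − 7.9 + 2.7 − 2.1 + 8.0) / 6 = -0.8500%
Σ(R_i − R̄_i)(R_m − R̄_m) = 249.2600  ⇒  Cov = 249.2600 / 5 = 49.8520
Σ(R_m − R̄_m)² = 169.8150  ⇒  Var(R_m) = 169.8150 / 5 = 33.9630
β = Cov / Var(R_m) = 49.8520 / 33.9630 = 1.4678
MRP = 6.18% − 2.44% = 3.74%
E(R) = R_f + β × MRP = 2.44% + 1.4678 × 3.74% = 7.93%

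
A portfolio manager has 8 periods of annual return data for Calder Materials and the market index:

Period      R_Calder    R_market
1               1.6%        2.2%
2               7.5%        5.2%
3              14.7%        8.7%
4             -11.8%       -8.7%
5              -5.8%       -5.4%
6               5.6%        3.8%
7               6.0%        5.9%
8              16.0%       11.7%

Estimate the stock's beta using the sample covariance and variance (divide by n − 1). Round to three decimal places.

Mean R_i = (1.6 + 7.5 + 14.7 − 11.8 − 5.8 + 5.6 + 6.0 + 16.0) / 8 = 4.2250%
Mean R_m = (2.2 + 5.2 + 8.7 − 8.7 − 5.4 + 3.8 + 5.9 + 11.7) / 8 = 2.9250%
Σ(R_i − R̄_i)(R_m − R̄_m) = 449.4050  ⇒  Cov = 449.4050 / 7 = 64.2007
Σ(R_m − R̄_m)² = 330.1150  ⇒  Var(R_m) = 330.1150 / 7 = 47.1593
β = Cov / Var(R_m) = 64.2007 / 47.1593 = 1.3614

1.361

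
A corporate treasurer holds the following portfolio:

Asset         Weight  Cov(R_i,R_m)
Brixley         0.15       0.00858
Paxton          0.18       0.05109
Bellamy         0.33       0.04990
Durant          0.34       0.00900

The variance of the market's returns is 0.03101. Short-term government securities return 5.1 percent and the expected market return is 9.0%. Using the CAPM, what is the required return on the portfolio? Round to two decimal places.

β_Brixley = 0.00858 / 0.03101 = 0.2767
β_Paxton = 0.05109 / 0.03101 = 1.6475
β_Bellamy = 0.04990 / 0.03101 = 1.6092
β_Durant = 0.00900 / 0.03101 = 0.2902
β_P = Σ w_i β_i = 0.15×0.2767 + 0.18×1.6475 + 0.33×1.6092 + 0.34×0.2902 = 0.9678
MRP = 9.0% − 5.1% = 3.90%
E(R_P) = R_f + β_P × MRP = 5.1% + 0.9678 × 3.9% = 8.87%

8.87%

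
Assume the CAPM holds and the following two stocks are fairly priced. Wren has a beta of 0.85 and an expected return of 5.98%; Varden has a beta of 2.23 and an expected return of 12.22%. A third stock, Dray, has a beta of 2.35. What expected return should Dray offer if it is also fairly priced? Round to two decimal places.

MRP (SML slope) = (12.22% − 5.98%) / (2.23 − 0.85) = 6.24% / 1.38 = 4.5217%
R_f (intercept) = 5.98% − 0.85 × 4.5217% = 2.1366%
E(R_Dray) = R_f + β × MRP = 2.1366% + 2.35 × 4.5217% = 12.76%

12.76%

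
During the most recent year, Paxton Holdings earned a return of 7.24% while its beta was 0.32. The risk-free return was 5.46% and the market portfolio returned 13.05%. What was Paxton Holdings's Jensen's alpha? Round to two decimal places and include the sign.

-0.65%

Market excess return = 13.05% − 5.46% = 7.59%
CAPM benchmark = R_f + β(R_m − R_f) = 5.46% + 0.32 × 7.59% = 7.8888%
α = actual − benchmark = 7.24% − 7.8888% = -0.65%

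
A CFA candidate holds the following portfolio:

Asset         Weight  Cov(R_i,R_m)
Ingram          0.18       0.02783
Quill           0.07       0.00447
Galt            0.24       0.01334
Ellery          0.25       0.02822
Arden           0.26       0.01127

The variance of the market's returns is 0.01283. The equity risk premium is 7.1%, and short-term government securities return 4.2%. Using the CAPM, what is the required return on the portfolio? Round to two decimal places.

14.44%

β_Ingram = 0.02783 / 0.01283 = 2.1691
β_Quill = 0.00447 / 0.01283 = 0.3484
β_Galt = 0.01334 / 0.01283 = 1.0398
β_Ellery = 0.02822 / 0.01283 = 2.1995
β_Arden = 0.01127 / 0.01283 = 0.8784
β_P = Σ w_i β_i = 0.18×2.1691 + 0.07×0.3484 + 0.24×1.0398 + 0.25×2.1995 + 0.26×0.8784 = 1.4426
E(R_P) = R_f + β_P × MRP = 4.2% + 1.4426 × 7.1% = 14.44%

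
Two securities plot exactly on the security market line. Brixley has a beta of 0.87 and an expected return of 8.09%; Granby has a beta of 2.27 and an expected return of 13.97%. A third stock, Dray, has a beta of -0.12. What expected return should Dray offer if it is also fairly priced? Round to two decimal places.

MRP (SML slope) = (13.97% − 8.09%) / (2.27 − 0.87) = 5.88% / 1.40 = 4.2000%
R_f (intercept) = 8.09% − 0.87 × 4.2000% = 4.4360%
E(R_Dray) = R_f + β × MRP = 4.4360% + -0.12 × 4.2000% = 3.93%

3.93%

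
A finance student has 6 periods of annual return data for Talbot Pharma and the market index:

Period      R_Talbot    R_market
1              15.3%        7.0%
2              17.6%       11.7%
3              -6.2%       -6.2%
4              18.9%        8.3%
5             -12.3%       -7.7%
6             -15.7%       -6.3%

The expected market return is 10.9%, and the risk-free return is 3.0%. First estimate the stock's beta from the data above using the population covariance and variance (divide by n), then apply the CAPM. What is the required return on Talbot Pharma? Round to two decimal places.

Mean R_i = (15.3 + 17.6 − 6.2 + 18.9 − 12.3 − 15.7) / 6 = 2.9333%
Mean R_m = (7.0 + 11.7 − 6.2 + 8.3 − 7.7 − 6.3) / 6 = 1.1333%
Σ(R_i − R̄_i)(R_m − R̄_m) = 682.0033  ⇒  Cov = 682.0033 / 6 = 113.6672
Σ(R_m − R̄_m)² = 384.4933  ⇒  Var(R_m) = 384.4933 / 6 = 64.0822
β = Cov / Var(R_m) = 113.6672 / 64.0822 = 1.7738
MRP = 10.9% − 3.0% = 7.90%
E(R) = R_f + β × MRP = 3.0% + 1.7738 × 7.9% = 17.01%

17.01%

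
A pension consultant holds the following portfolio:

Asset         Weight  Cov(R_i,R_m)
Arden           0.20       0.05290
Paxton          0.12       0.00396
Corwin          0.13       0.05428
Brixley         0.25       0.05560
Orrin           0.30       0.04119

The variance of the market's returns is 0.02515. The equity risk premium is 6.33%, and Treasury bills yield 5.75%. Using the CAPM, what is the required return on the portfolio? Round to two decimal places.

16.92%

β_Arden = 0.05290 / 0.02515 = 2.1034
β_Paxton = 0.00396 / 0.02515 = 0.1575
β_Corwin = 0.05428 / 0.02515 = 2.1583
β_Brixley = 0.05560 / 0.02515 = 2.2107
β_Orrin = 0.04119 / 0.02515 = 1.6378
β_P = Σ w_i β_i = 0.20×2.1034 + 0.12×0.1575 + 0.13×2.1583 + 0.25×2.2107 + 0.30×1.6378 = 1.7642
E(R_P) = R_f + β_P × MRP = 5.75% + 1.7642 × 6.33% = 16.92%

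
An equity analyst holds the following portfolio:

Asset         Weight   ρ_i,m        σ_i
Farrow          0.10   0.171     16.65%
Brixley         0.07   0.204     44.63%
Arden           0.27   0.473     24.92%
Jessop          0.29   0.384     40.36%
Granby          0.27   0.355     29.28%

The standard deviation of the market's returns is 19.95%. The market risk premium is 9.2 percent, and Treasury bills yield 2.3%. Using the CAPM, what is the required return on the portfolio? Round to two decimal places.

β_Farrow = 0.171 × 16.65% / 19.95% = 0.1427
β_Brixley = 0.204 × 44.63% / 19.95% = 0.4564
β_Arden = 0.473 × 24.92% / 19.95% = 0.5908
β_Jessop = 0.384 × 40.36% / 19.95% = 0.7769
β_Granby = 0.355 × 29.28% / 19.95% = 0.5210
β_P = Σ w_i β_i = 0.10×0.1427 + 0.07×0.4564 + 0.27×0.5908 + 0.29×0.7769 + 0.27×0.5210 = 0.5717
E(R_P) = R_f + β_P × MRP = 2.3% + 0.5717 × 9.2% = 7.56%

7.56%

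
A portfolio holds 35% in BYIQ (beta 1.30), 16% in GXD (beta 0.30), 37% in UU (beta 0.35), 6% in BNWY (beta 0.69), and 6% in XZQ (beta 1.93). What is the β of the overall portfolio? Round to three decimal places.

β_P = Σ w_i β_i = 0.35×1.30 + 0.16×0.30 + 0.37×0.35 + 0.06×0.69 + 0.06×1.93 = 0.7897

0.790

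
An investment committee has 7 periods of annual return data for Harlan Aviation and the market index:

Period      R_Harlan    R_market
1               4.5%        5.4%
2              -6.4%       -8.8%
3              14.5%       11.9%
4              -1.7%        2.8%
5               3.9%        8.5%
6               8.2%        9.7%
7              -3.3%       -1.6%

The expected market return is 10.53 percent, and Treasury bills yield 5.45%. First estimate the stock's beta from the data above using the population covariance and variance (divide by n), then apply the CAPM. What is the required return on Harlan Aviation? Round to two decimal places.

Mean R_i = (4.5 − 6.4 + 14.5 − 1.7 + 3.9 + 8.2 − 3.3) / 7 = 2.8143%
Mean R_m = (5.4 − 8.8 + 11.9 + 2.8 + 8.5 + 9.7 − 1.6) / 7 = 3.9857%
Σ(R_i − R̄_i)(R_m − R̄_m) = 287.8614  ⇒  Cov = 287.8614 / 7 = 41.1231
Σ(R_m − R̄_m)² = 313.7486  ⇒  Var(R_m) = 313.7486 / 7 = 44.8212
β = Cov / Var(R_m) = 41.1231 / 44.8212 = 0.9175
MRP = 10.53% − 5.45% = 5.08%
E(R) = R_f + β × MRP = 5.45% + 0.9175 × 5.08% = 10.11%

10.11%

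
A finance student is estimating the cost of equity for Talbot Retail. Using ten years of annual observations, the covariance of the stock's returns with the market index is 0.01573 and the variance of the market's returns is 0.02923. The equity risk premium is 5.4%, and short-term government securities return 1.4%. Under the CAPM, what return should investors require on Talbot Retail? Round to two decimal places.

4.31%

β = Cov(R_i, R_m) / Var(R_m) = 0.01573 / 0.02923 = 0.5381
E(R) = R_f + β × MRP = 1.4% + 0.5381 × 5.4% = 4.31%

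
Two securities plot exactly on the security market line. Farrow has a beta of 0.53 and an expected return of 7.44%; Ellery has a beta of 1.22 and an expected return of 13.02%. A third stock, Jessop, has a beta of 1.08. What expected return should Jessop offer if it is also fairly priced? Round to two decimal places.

11.89%

MRP (SML slope) = (13.02% − 7.44%) / (1.22 − 0.53) = 5.58% / 0.69 = 8.0870%
R_f (intercept) = 7.44% − 0.53 × 8.0870% = 3.1539%
E(R_Jessop) = R_f + β × MRP = 3.1539% + 1.08 × 8.0870% = 11.89%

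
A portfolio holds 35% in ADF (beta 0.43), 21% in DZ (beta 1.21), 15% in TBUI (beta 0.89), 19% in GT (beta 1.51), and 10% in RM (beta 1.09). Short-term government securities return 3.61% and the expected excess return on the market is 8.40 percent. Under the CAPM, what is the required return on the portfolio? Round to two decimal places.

β_P = Σ w_i β_i = 0.35×0.43 + 0.21×1.21 + 0.15×0.89 + 0.19×1.51 + 0.10×1.09 = 0.9340
E(R_P) = R_f + β_P × MRP = 3.61% + 0.9340 × 8.40% = 11.46%

11.46%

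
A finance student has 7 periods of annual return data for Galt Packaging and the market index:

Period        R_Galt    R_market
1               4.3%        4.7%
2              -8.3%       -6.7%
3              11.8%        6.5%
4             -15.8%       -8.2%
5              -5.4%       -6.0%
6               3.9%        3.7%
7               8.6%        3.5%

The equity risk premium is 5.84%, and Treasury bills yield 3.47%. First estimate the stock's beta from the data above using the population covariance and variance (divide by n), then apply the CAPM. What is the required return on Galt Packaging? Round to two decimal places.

12.29%

Mean R_i = (4.3 − 8.3 + 11.8 − 15.8 − 5.4 + 3.9 + 8.6) / 7 = -0.1286%
Mean R_m = (4.7 − 6.7 + 6.5 − 8.2 − 6.0 + 3.7 + 3.5) / 7 = -0.3571%
Σ(R_i − R̄_i)(R_m − R̄_m) = 358.6886  ⇒  Cov = 358.6886 / 7 = 51.2412
Σ(R_m − R̄_m)² = 237.5171  ⇒  Var(R_m) = 237.5171 / 7 = 33.9310
β = Cov / Var(R_m) = 51.2412 / 33.9310 = 1.5102
E(R) = R_f + β × MRP = 3.47% + 1.5102 × 5.84% = 12.29%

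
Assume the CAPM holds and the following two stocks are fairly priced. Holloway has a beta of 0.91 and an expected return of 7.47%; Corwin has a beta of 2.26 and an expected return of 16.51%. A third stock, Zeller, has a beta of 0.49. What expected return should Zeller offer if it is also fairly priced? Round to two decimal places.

MRP (SML slope) = (16.51% − 7.47%) / (2.26 − 0.91) = 9.04% / 1.35 = 6.6963%
R_f (intercept) = 7.47% − 0.91 × 6.6963% = 1.3764%
E(R_Zeller) = R_f + β × MRP = 1.3764% + 0.49 × 6.6963% = 4.66%

4.66%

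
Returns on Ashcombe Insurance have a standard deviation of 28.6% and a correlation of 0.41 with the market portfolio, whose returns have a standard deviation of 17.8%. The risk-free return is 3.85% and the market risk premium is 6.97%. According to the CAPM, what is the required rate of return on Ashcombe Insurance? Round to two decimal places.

8.44%

β = ρ × σ_i / σ_m = 0.41 × 28.6% / 17.8% = 0.6588
E(R) = 3.85% + 0.6588 × 6.97% = 8.44%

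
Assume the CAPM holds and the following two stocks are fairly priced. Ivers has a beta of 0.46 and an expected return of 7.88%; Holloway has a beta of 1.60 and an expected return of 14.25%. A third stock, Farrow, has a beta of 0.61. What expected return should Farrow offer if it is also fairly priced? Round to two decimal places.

MRP (SML slope) = (14.25% − 7.88%) / (1.60 − 0.46) = 6.37% / 1.14 = 5.5877%
R_f (intercept) = 7.88% − 0.46 × 5.5877% = 5.3097%
E(R_Farrow) = R_f + β × MRP = 5.3097% + 0.61 × 5.5877% = 8.72%

8.72%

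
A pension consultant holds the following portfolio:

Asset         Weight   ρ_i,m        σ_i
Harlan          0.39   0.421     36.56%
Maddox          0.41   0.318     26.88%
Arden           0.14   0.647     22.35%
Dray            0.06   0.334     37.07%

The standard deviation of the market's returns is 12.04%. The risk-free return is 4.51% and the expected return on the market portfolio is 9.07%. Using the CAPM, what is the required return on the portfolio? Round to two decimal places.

β_Harlan = 0.421 × 36.56% / 12.04% = 1.2784
β_Maddox = 0.318 × 26.88% / 12.04% = 0.7100
β_Arden = 0.647 × 22.35% / 12.04% = 1.2010
β_Dray = 0.334 × 37.07% / 12.04% = 1.0284
β_P = Σ w_i β_i = 0.39×1.2784 + 0.41×0.7100 + 0.14×1.2010 + 0.06×1.0284 = 1.0195
MRP = 9.07% − 4.51% = 4.56%
E(R_P) = R_f + β_P × MRP = 4.51% + 1.0195 × 4.56% = 9.16%

9.16%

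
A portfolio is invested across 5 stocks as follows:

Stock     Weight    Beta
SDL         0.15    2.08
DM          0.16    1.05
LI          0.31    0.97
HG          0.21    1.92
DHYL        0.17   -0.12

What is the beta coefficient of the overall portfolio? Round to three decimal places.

β_P = Σ w_i β_i = 0.15×2.08 + 0.16×1.05 + 0.31×0.97 + 0.21×1.92 + 0.17×-0.12 = 1.1635

1.164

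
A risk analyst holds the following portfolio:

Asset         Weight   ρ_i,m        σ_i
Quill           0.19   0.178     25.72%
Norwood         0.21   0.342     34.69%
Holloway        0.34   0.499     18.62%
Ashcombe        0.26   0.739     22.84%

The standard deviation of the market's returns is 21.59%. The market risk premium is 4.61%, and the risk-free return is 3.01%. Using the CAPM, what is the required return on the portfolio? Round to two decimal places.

β_Quill = 0.178 × 25.72% / 21.59% = 0.2121
β_Norwood = 0.342 × 34.69% / 21.59% = 0.5495
β_Holloway = 0.499 × 18.62% / 21.59% = 0.4304
β_Ashcombe = 0.739 × 22.84% / 21.59% = 0.7818
β_P = Σ w_i β_i = 0.19×0.2121 + 0.21×0.5495 + 0.34×0.4304 + 0.26×0.7818 = 0.5053
E(R_P) = R_f + β_P × MRP = 3.01% + 0.5053 × 4.61% = 5.34%

5.34%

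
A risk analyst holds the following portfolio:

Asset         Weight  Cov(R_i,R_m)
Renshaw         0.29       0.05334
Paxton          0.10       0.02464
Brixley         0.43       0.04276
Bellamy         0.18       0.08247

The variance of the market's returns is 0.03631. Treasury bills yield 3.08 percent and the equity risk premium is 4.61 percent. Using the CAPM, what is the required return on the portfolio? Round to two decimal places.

9.58%

β_Renshaw = 0.05334 / 0.03631 = 1.4690
β_Paxton = 0.02464 / 0.03631 = 0.6786
β_Brixley = 0.04276 / 0.03631 = 1.1776
β_Bellamy = 0.08247 / 0.03631 = 2.2713
β_P = Σ w_i β_i = 0.29×1.4690 + 0.10×0.6786 + 0.43×1.1776 + 0.18×2.2713 = 1.4091
E(R_P) = R_f + β_P × MRP = 3.08% + 1.4091 × 4.61% = 9.58%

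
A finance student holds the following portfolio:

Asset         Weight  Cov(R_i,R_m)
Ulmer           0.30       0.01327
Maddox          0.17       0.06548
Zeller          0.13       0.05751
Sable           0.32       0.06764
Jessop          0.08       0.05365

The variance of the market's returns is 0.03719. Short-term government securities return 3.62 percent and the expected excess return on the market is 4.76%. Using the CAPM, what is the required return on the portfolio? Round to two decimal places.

β_Ulmer = 0.01327 / 0.03719 = 0.3568
β_Maddox = 0.06548 / 0.03719 = 1.7607
β_Zeller = 0.05751 / 0.03719 = 1.5464
β_Sable = 0.06764 / 0.03719 = 1.8188
β_Jessop = 0.05365 / 0.03719 = 1.4426
β_P = Σ w_i β_i = 0.30×0.3568 + 0.17×1.7607 + 0.13×1.5464 + 0.32×1.8188 + 0.08×1.4426 = 1.3048
E(R_P) = R_f + β_P × MRP = 3.62% + 1.3048 × 4.76% = 9.83%

9.83%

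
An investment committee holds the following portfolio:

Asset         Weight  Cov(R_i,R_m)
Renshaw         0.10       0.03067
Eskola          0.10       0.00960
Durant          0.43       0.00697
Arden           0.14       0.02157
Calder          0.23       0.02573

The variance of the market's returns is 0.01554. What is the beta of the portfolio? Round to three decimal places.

β_Renshaw = 0.03067 / 0.01554 = 1.9736
β_Eskola = 0.00960 / 0.01554 = 0.6178
β_Durant = 0.00697 / 0.01554 = 0.4485
β_Arden = 0.02157 / 0.01554 = 1.3880
β_Calder = 0.02573 / 0.01554 = 1.6557
β_P = Σ w_i β_i = 0.10×1.9736 + 0.10×0.6178 + 0.43×0.4485 + 0.14×1.3880 + 0.23×1.6557 = 1.0271

1.027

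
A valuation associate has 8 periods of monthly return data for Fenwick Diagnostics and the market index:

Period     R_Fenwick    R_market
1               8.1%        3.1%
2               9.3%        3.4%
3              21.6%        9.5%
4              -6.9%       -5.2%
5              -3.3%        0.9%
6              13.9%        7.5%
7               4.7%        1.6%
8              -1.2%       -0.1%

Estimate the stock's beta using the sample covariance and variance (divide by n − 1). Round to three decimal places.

1.987

Mean R_i = (8.1 + 9.3 + 21.6 − 6.9 − 3.3 + 13.9 + 4.7 − 1.2) / 8 = 5.7750%
Mean R_m = (3.1 + 3.4 + 9.5 − 5.2 + 0.9 + 7.5 + 1.6 − 0.1) / 8 = 2.5875%
Σ(R_i − R̄_i)(R_m − R̄_m) = 287.1875  ⇒  Cov = 287.1875 / 7 = 41.0268
Σ(R_m − R̄_m)² = 144.5288  ⇒  Var(R_m) = 144.5288 / 7 = 20.6470
β = Cov / Var(R_m) = 41.0268 / 20.6470 = 1.9871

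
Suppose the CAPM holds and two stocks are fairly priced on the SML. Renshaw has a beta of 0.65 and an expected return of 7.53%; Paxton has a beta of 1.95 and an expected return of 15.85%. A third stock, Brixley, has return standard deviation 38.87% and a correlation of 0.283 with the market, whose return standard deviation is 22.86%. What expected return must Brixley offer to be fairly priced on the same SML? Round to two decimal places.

6.45%

MRP = (15.85% − 7.53%) / (1.95 − 0.65) = 6.4000%
R_f = 7.53% − 0.65 × 6.4000% = 3.3700%
β_Brixley = ρ·σ_i/σ_m = 0.283 × 38.87 / 22.86 = 0.4812
E(R_Brixley) = R_f + β × MRP = 3.3700% + 0.4812 × 6.4000% = 6.45%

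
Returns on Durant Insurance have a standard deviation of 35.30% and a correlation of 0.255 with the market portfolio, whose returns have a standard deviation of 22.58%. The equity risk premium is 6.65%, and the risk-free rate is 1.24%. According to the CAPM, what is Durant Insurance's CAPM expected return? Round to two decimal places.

β = ρ × σ_i / σ_m = 0.255 × 35.30% / 22.58% = 0.3986
E(R) = 1.24% + 0.3986 × 6.65% = 3.89%

3.89%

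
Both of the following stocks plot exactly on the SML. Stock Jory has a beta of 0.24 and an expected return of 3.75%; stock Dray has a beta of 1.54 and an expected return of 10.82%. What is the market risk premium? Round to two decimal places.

5.44%

Both satisfy E(R) = R_f + β·MRP, so the slope of the SML is
MRP = (10.82% − 3.75%) / (1.54 − 0.24) = 7.07% / 1.30 = 5.4385%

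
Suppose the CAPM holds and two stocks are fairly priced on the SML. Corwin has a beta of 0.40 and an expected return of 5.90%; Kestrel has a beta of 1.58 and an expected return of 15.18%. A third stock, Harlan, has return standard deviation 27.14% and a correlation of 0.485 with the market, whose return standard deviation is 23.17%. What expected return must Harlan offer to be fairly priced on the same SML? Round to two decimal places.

MRP = (15.18% − 5.90%) / (1.58 − 0.40) = 7.8644%
R_f = 5.90% − 0.40 × 7.8644% = 2.7542%
β_Harlan = ρ·σ_i/σ_m = 0.485 × 27.14 / 23.17 = 0.5681
E(R_Harlan) = R_f + β × MRP = 2.7542% + 0.5681 × 7.8644% = 7.22%

7.22%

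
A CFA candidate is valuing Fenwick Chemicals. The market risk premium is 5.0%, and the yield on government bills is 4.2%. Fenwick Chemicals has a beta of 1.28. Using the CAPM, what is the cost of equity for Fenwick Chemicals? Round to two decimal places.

E(R) = R_f + β × MRP = 4.2% + 1.28 × 5.0% = 10.60%

10.60%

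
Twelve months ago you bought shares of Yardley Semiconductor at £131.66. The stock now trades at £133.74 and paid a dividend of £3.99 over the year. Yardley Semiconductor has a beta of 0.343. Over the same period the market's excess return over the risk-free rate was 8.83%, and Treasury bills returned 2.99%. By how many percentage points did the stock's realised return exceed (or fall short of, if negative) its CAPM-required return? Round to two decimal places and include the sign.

Realised HPR = (P1 + D1 − P0) / P0 = (133.74 + 3.99 − 131.66) / 131.66 = 6.07 / 131.66 = 4.6104%
CAPM required = R_f + β·MRP = 2.99% + 0.343 × 8.83% = 6.01869%
α = realised − required = 4.6104% − 6.01869% = -1.41%

-1.41%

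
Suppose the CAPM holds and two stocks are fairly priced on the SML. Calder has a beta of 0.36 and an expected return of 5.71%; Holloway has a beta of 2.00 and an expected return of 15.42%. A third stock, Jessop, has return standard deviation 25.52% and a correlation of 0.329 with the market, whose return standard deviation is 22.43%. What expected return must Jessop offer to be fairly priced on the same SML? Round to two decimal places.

MRP = (15.42% − 5.71%) / (2.00 − 0.36) = 5.9207%
R_f = 5.71% − 0.36 × 5.9207% = 3.5785%
β_Jessop = ρ·σ_i/σ_m = 0.329 × 25.52 / 22.43 = 0.3743
E(R_Jessop) = R_f + β × MRP = 3.5785% + 0.3743 × 5.9207% = 5.79%

5.79%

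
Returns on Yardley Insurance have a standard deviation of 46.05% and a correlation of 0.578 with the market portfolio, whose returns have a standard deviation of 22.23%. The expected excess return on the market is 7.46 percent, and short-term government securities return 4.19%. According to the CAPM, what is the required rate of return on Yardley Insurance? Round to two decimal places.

13.12%

β = ρ × σ_i / σ_m = 0.578 × 46.05% / 22.23% = 1.1973
E(R) = 4.19% + 1.1973 × 7.46% = 13.12%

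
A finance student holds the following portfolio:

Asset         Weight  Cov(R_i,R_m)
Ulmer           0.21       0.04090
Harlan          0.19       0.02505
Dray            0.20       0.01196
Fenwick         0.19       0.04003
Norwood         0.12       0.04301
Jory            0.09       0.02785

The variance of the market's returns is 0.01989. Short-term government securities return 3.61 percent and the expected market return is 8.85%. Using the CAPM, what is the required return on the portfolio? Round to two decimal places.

11.78%

β_Ulmer = 0.04090 / 0.01989 = 2.0563
β_Harlan = 0.02505 / 0.01989 = 1.2594
β_Dray = 0.01196 / 0.01989 = 0.6013
β_Fenwick = 0.04003 / 0.01989 = 2.0126
β_Norwood = 0.04301 / 0.01989 = 2.1624
β_Jory = 0.02785 / 0.01989 = 1.4002
β_P = Σ w_i β_i = 0.21×2.0563 + 0.19×1.2594 + 0.20×0.6013 + 0.19×2.0126 + 0.12×2.1624 + 0.09×1.4002 = 1.5593
MRP = 8.85% − 3.61% = 5.24%
E(R_P) = R_f + β_P × MRP = 3.61% + 1.5593 × 5.24% = 11.78%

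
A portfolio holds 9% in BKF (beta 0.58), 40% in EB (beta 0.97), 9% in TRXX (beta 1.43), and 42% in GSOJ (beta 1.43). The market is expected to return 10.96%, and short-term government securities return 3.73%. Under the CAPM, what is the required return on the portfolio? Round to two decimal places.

12.19%

β_P = Σ w_i β_i = 0.09×0.58 + 0.40×0.97 + 0.09×1.43 + 0.42×1.43 = 1.1695
MRP = 10.96% − 3.73% = 7.23%
E(R_P) = R_f + β_P × MRP = 3.73% + 1.1695 × 7.23% = 12.19%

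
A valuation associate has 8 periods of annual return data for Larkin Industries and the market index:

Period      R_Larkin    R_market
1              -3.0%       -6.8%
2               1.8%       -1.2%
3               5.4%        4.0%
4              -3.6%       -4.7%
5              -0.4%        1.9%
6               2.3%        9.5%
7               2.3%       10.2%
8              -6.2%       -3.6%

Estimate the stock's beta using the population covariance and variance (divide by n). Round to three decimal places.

Mean R_i = (-3.0 + 1.8 + 5.4 − 3.6 − 0.4 + 2.3 + 2.3 − 6.2) / 8 = -0.1750%
Mean R_m = (-6.8 − 1.2 + 4.0 − 4.7 + 1.9 + 9.5 + 10.2 − 3.6) / 8 = 1.1625%
Σ(R_i − R̄_i)(R_m − R̄_m) = 125.2575  ⇒  Cov = 125.2575 / 8 = 15.6572
Σ(R_m − R̄_m)² = 285.8188  ⇒  Var(R_m) = 285.8188 / 8 = 35.7274
β = Cov / Var(R_m) = 15.6572 / 35.7274 = 0.4382

0.438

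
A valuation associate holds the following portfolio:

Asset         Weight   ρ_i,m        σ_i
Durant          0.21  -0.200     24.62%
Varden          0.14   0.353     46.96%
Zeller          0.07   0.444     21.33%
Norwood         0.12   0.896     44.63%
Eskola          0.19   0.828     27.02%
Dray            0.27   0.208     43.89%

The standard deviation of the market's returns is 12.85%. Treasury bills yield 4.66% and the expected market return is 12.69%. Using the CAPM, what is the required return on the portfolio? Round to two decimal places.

13.07%

β_Durant = -0.200 × 24.62% / 12.85% = -0.3832
β_Varden = 0.353 × 46.96% / 12.85% = 1.2900
β_Zeller = 0.444 × 21.33% / 12.85% = 0.7370
β_Norwood = 0.896 × 44.63% / 12.85% = 3.1119
β_Eskola = 0.828 × 27.02% / 12.85% = 1.7411
β_Dray = 0.208 × 43.89% / 12.85% = 0.7104
β_P = Σ w_i β_i = 0.21×-0.3832 + 0.14×1.2900 + 0.07×0.7370 + 0.12×3.1119 + 0.19×1.7411 + 0.27×0.7104 = 1.0478
MRP = 12.69% − 4.66% = 8.03%
E(R_P) = R_f + β_P × MRP = 4.66% + 1.0478 × 8.03% = 13.07%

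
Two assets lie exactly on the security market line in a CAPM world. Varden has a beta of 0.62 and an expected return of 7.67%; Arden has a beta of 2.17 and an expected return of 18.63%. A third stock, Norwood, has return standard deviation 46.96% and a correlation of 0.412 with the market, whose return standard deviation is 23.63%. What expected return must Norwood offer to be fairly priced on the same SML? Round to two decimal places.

MRP = (18.63% − 7.67%) / (2.17 − 0.62) = 7.0710%
R_f = 7.67% − 0.62 × 7.0710% = 3.2860%
β_Norwood = ρ·σ_i/σ_m = 0.412 × 46.96 / 23.63 = 0.8188
E(R_Norwood) = R_f + β × MRP = 3.2860% + 0.8188 × 7.0710% = 9.08%

9.08%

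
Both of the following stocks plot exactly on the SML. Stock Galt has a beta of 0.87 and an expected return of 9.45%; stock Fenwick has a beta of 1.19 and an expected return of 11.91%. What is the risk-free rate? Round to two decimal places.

2.76%

Both satisfy E(R) = R_f + β·MRP, so the slope of the SML is
MRP = (11.91% − 9.45%) / (1.19 − 0.87) = 2.46% / 0.32 = 7.6875%
R_f = E(R_Galt) − β_Galt·MRP = 9.45% − 0.87 × 7.6875% = 2.7619%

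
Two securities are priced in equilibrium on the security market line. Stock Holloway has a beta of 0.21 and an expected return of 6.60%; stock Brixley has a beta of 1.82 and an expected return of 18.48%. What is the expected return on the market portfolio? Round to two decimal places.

Both satisfy E(R) = R_f + β·MRP, so the slope of the SML is
MRP = (18.48% − 6.60%) / (1.82 − 0.21) = 11.88% / 1.61 = 7.3789%
R_f = E(R_Holloway) − β_Holloway·MRP = 6.60% − 0.21 × 7.3789% = 5.0504%
E(R_m) = R_f + MRP = 5.0504% + 7.3789% = 12.43%

12.43%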